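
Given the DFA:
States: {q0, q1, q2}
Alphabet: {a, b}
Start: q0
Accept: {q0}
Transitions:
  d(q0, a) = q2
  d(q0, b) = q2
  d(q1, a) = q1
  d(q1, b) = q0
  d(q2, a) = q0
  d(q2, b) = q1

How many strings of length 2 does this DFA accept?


Enumerating all length-2 strings:
  "aa" -> q0 [accept]
  "ab" -> q1 [reject]
  "ba" -> q0 [accept]
  "bb" -> q1 [reject]

2 out of 4


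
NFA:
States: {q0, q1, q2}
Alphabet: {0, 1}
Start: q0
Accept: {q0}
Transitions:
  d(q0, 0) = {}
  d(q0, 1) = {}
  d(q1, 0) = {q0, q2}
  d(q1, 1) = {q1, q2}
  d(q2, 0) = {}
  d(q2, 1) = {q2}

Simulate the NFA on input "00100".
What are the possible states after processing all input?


Start: {q0}
  --0--> {}
  --0--> {}
  --1--> {}
  --0--> {}
  --0--> {}

{} (empty set, no valid transitions)


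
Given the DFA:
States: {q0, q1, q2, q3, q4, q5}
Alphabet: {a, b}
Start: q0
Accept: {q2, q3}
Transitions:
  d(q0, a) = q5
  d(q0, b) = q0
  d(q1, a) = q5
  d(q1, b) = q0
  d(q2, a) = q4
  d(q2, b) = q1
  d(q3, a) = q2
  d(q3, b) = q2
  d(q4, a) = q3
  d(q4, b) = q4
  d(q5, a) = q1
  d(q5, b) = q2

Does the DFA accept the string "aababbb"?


Trace: q0 -> q5 -> q1 -> q0 -> q5 -> q2 -> q1 -> q0
Final state: q0
Accept states: {q2, q3}

No, rejected (final state q0 is not an accept state)


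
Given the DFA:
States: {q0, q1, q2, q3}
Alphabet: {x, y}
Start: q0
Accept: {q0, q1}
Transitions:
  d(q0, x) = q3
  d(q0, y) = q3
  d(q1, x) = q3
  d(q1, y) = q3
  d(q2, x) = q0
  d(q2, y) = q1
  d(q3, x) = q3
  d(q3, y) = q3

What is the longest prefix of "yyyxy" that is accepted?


Run the DFA, marking each prefix where the state is accepting:
  "" -> q0 [accept]
  "y" -> q3 [reject]
  "yy" -> q3 [reject]
  "yyy" -> q3 [reject]
  "yyyx" -> q3 [reject]
  "yyyxy" -> q3 [reject]

""


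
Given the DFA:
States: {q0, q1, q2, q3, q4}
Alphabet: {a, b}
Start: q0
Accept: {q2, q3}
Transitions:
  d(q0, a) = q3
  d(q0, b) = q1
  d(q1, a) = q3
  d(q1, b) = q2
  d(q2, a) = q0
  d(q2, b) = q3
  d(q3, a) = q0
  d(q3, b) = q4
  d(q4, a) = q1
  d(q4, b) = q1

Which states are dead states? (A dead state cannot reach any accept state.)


Forward reachability from each state:
  q0 -> reaches accept state q2 (live)
  q1 -> reaches accept state q2 (live)
  q2 -> reaches accept state q2 (live)
  q3 -> reaches accept state q2 (live)
  q4 -> reaches accept state q2 (live)

None (all states can reach an accept state)


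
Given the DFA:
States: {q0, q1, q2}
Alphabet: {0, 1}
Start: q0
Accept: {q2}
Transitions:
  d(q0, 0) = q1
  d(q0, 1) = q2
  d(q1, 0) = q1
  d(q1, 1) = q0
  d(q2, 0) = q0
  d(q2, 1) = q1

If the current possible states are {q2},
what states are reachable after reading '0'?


Apply transition on '0' from each current state:
  d(q2, 0) = q0

{q0}


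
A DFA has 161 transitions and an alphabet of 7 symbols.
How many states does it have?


Each state has exactly one transition per symbol.
states = transitions / |alphabet| = 161 / 7 = 23

23


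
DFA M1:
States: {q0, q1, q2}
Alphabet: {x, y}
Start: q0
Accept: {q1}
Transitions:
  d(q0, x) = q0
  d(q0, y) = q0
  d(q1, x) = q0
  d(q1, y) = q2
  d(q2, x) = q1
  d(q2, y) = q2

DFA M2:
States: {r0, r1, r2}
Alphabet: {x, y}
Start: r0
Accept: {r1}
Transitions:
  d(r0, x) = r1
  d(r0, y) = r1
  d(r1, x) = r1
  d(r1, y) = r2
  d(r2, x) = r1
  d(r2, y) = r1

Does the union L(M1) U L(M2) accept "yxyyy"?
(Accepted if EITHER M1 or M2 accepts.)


M1: final=q0 accepted=False
M2: final=r2 accepted=False

No, union rejects (neither accepts)


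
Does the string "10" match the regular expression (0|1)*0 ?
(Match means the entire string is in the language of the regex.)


|string| = 2; first = '1'; last = '0'

Yes, "10" matches (0|1)*0


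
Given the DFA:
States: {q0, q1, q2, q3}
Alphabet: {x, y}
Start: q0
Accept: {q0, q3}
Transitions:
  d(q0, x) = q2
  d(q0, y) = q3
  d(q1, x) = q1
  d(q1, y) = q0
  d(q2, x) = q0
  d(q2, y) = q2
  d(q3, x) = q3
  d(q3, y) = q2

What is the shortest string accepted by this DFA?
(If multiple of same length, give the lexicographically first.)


BFS by string length (lex-first path to each state shown):
  len 0: q0<-""
Found accept state at length 0.

"" (empty string)


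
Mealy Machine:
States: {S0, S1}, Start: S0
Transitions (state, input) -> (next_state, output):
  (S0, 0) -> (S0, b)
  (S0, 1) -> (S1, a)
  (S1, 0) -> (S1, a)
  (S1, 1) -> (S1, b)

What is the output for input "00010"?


Step-by-step:
  (S0, 0) -> (S0, b)
  (S0, 0) -> (S0, b)
  (S0, 0) -> (S0, b)
  (S0, 1) -> (S1, a)
  (S1, 0) -> (S1, a)

"bbbaa"


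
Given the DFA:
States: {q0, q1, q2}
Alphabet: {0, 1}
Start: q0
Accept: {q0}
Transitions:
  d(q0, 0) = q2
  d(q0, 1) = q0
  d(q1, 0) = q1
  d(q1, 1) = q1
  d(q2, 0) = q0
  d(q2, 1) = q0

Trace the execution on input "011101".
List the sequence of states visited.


Input: 011101
d(q0, 0) = q2
d(q2, 1) = q0
d(q0, 1) = q0
d(q0, 1) = q0
d(q0, 0) = q2
d(q2, 1) = q0


q0 -> q2 -> q0 -> q0 -> q0 -> q2 -> q0


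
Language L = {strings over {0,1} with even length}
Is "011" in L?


length = 3; 3 mod 2 = 1

No, "011" is not in L


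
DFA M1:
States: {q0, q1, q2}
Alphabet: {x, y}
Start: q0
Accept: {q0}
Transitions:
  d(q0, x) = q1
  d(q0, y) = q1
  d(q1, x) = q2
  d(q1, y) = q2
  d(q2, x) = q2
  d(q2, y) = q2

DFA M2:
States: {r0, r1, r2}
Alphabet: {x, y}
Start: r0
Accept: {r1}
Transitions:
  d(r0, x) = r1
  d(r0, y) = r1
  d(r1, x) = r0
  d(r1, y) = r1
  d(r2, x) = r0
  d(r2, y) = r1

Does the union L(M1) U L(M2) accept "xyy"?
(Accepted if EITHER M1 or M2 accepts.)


M1: final=q2 accepted=False
M2: final=r1 accepted=True

Yes, union accepts


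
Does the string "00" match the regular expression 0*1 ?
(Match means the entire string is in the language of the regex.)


|string| = 2; first = '0'; last = '0'

No, "00" does not match 0*1


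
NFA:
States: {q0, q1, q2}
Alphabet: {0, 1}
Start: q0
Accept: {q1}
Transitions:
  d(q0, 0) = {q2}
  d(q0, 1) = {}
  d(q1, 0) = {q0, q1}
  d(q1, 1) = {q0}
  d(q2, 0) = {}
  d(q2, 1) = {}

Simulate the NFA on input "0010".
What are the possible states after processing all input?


Start: {q0}
  --0--> {q2}
  --0--> {}
  --1--> {}
  --0--> {}

{} (empty set, no valid transitions)


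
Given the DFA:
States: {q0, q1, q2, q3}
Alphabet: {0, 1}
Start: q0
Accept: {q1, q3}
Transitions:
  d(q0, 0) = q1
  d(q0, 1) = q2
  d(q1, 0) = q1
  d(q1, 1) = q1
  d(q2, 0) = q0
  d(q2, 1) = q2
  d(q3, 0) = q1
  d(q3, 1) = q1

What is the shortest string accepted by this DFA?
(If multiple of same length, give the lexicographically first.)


BFS by string length (lex-first path to each state shown):
  len 0: q0<-""
  len 1: q1<-"0", q2<-"1"
Found accept state at length 1.

"0"


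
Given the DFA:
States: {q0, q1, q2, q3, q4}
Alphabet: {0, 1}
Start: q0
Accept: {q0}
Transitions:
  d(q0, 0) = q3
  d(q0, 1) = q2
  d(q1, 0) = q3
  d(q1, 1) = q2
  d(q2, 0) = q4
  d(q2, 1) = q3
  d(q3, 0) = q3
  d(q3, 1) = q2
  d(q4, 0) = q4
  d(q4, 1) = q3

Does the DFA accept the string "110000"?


Trace: q0 -> q2 -> q3 -> q3 -> q3 -> q3 -> q3
Final state: q3
Accept states: {q0}

No, rejected (final state q3 is not an accept state)


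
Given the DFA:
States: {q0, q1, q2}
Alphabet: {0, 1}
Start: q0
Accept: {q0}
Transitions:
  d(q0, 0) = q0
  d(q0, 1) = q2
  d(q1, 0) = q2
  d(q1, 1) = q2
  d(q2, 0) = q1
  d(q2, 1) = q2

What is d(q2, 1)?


Looking up transition d(q2, 1)

q2


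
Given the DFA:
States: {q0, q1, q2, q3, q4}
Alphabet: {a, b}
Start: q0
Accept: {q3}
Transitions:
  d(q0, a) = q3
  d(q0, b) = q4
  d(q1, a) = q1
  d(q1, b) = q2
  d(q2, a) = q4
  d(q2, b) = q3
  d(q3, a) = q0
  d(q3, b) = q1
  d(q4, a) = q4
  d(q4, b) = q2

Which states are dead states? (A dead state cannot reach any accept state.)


Forward reachability from each state:
  q0 -> reaches accept state q3 (live)
  q1 -> reaches accept state q3 (live)
  q2 -> reaches accept state q3 (live)
  q3 -> reaches accept state q3 (live)
  q4 -> reaches accept state q3 (live)

None (all states can reach an accept state)


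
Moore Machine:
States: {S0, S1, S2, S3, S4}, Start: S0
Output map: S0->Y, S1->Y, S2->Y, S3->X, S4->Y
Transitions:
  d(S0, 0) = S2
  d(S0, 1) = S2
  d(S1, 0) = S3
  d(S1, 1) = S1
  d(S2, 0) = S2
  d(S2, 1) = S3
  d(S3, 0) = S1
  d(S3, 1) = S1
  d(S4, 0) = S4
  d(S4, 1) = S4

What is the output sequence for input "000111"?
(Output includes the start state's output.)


Start: S0 (output Y)
  --0--> S2 (output Y)
  --0--> S2 (output Y)
  --0--> S2 (output Y)
  --1--> S3 (output X)
  --1--> S1 (output Y)
  --1--> S1 (output Y)

"YYYYXYY"


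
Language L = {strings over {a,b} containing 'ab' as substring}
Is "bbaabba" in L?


'ab' occurs at index 3

Yes, "bbaabba" is in L


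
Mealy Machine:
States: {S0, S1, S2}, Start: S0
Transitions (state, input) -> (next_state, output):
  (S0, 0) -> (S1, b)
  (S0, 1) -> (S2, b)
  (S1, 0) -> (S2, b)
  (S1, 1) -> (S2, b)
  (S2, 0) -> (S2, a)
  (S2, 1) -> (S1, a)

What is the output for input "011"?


Step-by-step:
  (S0, 0) -> (S1, b)
  (S1, 1) -> (S2, b)
  (S2, 1) -> (S1, a)

"bba"


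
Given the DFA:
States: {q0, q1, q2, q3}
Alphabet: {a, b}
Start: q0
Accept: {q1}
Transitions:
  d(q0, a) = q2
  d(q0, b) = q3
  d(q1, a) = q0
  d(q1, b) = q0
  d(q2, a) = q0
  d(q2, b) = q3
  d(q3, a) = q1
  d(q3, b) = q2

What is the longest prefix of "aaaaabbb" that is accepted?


Run the DFA, marking each prefix where the state is accepting:
  "" -> q0 [reject]
  "a" -> q2 [reject]
  "aa" -> q0 [reject]
  "aaa" -> q2 [reject]
  "aaaa" -> q0 [reject]
  "aaaaa" -> q2 [reject]
  "aaaaab" -> q3 [reject]
  "aaaaabb" -> q2 [reject]
  "aaaaabbb" -> q3 [reject]

No prefix is accepted


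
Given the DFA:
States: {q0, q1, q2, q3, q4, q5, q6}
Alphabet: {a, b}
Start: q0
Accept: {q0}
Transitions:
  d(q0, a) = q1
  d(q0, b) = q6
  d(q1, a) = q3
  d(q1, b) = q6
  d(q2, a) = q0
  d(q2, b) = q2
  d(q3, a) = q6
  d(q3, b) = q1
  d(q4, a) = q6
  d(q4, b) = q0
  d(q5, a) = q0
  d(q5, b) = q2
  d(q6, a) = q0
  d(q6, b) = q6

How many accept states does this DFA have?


Accept states listed: {q0}
Counting: q0(1)

1


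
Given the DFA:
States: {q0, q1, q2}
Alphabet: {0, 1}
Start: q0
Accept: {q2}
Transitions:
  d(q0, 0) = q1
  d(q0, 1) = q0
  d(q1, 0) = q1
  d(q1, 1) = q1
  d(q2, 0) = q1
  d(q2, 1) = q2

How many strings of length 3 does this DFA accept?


Enumerating all length-3 strings:
  "000" -> q1 [reject]
  "001" -> q1 [reject]
  "010" -> q1 [reject]
  "011" -> q1 [reject]
  "100" -> q1 [reject]
  "101" -> q1 [reject]
  "110" -> q1 [reject]
  "111" -> q0 [reject]

0 out of 8


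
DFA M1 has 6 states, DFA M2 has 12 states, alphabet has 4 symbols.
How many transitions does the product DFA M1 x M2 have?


Product DFA has 6 * 12 = 72 states.
Each has 4 transitions: 72 * 4 = 288

288


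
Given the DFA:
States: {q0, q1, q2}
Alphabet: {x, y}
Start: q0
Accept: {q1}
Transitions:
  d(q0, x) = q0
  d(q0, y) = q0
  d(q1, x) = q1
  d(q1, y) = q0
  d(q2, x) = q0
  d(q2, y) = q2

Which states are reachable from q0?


BFS from q0:
  layer 0: {q0}

{q0}


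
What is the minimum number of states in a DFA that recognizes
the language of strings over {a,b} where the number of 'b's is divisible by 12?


States track (count of 'b') mod 12.
Need 12 states: one per remainder 0..11; accept = remainder 0.

12


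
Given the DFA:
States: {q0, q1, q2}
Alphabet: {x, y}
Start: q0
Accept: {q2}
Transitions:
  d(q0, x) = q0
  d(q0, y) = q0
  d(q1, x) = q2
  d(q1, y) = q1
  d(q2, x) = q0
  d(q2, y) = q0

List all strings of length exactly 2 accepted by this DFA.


All strings of length 2: 4 total
Accepted: 0

None


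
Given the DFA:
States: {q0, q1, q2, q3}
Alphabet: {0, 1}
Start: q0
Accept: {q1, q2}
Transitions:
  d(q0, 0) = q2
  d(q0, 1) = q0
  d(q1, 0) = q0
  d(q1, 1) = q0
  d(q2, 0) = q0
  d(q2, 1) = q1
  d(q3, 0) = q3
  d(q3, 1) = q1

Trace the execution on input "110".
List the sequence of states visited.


Input: 110
d(q0, 1) = q0
d(q0, 1) = q0
d(q0, 0) = q2


q0 -> q0 -> q0 -> q2


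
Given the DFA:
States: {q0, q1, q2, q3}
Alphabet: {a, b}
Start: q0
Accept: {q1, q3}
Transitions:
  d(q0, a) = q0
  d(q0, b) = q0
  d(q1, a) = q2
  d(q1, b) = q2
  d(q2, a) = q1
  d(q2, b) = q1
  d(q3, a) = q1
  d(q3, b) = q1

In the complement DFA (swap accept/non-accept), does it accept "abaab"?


Trace: q0 -> q0 -> q0 -> q0 -> q0 -> q0
Final: q0
Original accept: {q1, q3}
Complement: q0 is not in original accept

Yes, complement accepts (original rejects)


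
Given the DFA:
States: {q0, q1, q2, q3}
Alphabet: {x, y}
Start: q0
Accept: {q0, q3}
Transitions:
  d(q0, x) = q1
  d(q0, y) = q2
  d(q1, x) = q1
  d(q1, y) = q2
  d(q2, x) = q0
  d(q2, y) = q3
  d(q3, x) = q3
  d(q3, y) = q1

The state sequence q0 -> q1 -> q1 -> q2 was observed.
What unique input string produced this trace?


Trace back each transition to find the symbol:
  q0 --[x]--> q1
  q1 --[x]--> q1
  q1 --[y]--> q2

"xxy"


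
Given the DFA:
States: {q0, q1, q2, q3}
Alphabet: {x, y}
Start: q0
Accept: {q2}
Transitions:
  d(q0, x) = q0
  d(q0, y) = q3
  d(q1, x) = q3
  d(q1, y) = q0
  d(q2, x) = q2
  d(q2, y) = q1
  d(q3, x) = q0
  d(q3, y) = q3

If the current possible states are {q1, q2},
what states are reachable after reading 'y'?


Apply transition on 'y' from each current state:
  d(q1, y) = q0
  d(q2, y) = q1

{q0, q1}


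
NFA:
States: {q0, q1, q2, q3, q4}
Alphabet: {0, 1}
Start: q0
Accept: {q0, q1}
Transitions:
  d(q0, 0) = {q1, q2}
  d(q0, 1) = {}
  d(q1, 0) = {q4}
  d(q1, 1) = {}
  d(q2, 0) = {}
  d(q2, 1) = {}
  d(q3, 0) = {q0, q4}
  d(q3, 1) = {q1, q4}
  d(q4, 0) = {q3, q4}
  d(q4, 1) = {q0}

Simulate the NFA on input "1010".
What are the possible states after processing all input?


Start: {q0}
  --1--> {}
  --0--> {}
  --1--> {}
  --0--> {}

{} (empty set, no valid transitions)


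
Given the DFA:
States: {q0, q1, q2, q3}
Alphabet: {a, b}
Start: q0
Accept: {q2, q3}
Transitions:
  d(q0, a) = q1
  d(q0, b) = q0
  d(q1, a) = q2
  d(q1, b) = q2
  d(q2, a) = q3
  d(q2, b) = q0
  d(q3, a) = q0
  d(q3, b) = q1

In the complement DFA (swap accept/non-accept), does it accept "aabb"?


Trace: q0 -> q1 -> q2 -> q0 -> q0
Final: q0
Original accept: {q2, q3}
Complement: q0 is not in original accept

Yes, complement accepts (original rejects)


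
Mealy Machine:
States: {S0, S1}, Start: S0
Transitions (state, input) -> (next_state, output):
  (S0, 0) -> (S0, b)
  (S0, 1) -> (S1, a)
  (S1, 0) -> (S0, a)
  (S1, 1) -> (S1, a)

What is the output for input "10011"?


Step-by-step:
  (S0, 1) -> (S1, a)
  (S1, 0) -> (S0, a)
  (S0, 0) -> (S0, b)
  (S0, 1) -> (S1, a)
  (S1, 1) -> (S1, a)

"aabaa"


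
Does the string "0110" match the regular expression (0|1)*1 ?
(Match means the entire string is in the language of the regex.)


|string| = 4; first = '0'; last = '0'

No, "0110" does not match (0|1)*1


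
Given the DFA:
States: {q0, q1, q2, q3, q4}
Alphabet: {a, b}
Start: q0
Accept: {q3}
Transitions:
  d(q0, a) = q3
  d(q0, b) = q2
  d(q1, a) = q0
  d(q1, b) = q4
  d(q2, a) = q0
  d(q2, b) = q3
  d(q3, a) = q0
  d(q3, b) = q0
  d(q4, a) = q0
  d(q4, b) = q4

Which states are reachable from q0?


BFS from q0:
  layer 0: {q0}
  layer 1: {q2, q3}

{q0, q2, q3}


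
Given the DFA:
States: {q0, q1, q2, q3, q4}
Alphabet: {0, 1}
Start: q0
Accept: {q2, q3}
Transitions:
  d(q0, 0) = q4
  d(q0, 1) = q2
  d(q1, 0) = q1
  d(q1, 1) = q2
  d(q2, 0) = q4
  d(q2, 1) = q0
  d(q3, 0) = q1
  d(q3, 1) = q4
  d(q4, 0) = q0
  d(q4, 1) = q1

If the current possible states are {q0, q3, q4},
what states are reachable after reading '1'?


Apply transition on '1' from each current state:
  d(q0, 1) = q2
  d(q3, 1) = q4
  d(q4, 1) = q1

{q1, q2, q4}


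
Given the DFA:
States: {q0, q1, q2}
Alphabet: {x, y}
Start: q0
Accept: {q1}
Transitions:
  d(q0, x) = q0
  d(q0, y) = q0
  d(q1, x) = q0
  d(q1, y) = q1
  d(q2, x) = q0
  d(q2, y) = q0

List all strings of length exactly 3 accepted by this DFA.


All strings of length 3: 8 total
Accepted: 0

None


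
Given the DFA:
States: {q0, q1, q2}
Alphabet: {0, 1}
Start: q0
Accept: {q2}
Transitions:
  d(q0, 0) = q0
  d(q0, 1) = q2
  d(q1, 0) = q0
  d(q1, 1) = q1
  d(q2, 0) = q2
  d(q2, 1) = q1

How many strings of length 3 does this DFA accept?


Enumerating all length-3 strings:
  "000" -> q0 [reject]
  "001" -> q2 [accept]
  "010" -> q2 [accept]
  "011" -> q1 [reject]
  "100" -> q2 [accept]
  "101" -> q1 [reject]
  "110" -> q0 [reject]
  "111" -> q1 [reject]

3 out of 8


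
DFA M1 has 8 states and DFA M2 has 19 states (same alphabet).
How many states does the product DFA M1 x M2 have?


Product construction pairs every M1 state with every M2 state.
8 * 19 = 152

152


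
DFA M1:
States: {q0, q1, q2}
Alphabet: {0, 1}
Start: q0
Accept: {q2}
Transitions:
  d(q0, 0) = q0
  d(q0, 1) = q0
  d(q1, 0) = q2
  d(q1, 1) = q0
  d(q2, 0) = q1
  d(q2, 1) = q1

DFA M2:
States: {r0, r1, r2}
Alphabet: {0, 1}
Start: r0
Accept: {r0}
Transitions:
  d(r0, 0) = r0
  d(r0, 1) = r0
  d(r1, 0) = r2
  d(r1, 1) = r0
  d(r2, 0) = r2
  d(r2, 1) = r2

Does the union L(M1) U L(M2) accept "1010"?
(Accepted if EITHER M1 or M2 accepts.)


M1: final=q0 accepted=False
M2: final=r0 accepted=True

Yes, union accepts


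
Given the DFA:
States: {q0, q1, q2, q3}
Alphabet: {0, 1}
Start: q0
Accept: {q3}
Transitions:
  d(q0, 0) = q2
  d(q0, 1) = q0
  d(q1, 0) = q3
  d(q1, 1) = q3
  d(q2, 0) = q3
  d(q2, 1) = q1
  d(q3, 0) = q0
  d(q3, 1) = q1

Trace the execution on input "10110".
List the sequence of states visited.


Input: 10110
d(q0, 1) = q0
d(q0, 0) = q2
d(q2, 1) = q1
d(q1, 1) = q3
d(q3, 0) = q0


q0 -> q0 -> q2 -> q1 -> q3 -> q0


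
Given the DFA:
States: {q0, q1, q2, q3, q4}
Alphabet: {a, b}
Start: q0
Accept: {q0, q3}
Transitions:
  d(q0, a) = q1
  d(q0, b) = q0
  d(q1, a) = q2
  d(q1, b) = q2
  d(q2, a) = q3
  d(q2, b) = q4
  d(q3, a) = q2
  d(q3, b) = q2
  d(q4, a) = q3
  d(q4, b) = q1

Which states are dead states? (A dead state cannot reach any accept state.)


Forward reachability from each state:
  q0 -> reaches accept state q0 (live)
  q1 -> reaches accept state q3 (live)
  q2 -> reaches accept state q3 (live)
  q3 -> reaches accept state q3 (live)
  q4 -> reaches accept state q3 (live)

None (all states can reach an accept state)


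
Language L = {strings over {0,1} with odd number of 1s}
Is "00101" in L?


count('1') = 2; 2 mod 2 = 0

No, "00101" is not in L


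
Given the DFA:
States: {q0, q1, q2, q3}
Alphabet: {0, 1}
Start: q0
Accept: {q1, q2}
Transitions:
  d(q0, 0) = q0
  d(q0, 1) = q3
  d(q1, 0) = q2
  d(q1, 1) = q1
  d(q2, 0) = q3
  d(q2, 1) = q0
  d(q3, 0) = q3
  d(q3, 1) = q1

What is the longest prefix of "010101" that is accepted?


Run the DFA, marking each prefix where the state is accepting:
  "" -> q0 [reject]
  "0" -> q0 [reject]
  "01" -> q3 [reject]
  "010" -> q3 [reject]
  "0101" -> q1 [accept]
  "01010" -> q2 [accept]
  "010101" -> q0 [reject]

"01010"


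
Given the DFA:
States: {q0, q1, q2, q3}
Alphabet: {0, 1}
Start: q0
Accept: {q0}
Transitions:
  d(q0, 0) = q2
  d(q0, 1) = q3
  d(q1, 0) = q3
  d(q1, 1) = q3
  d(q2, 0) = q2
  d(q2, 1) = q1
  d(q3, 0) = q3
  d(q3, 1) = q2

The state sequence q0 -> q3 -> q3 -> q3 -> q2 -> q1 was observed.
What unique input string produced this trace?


Trace back each transition to find the symbol:
  q0 --[1]--> q3
  q3 --[0]--> q3
  q3 --[0]--> q3
  q3 --[1]--> q2
  q2 --[1]--> q1

"10011"


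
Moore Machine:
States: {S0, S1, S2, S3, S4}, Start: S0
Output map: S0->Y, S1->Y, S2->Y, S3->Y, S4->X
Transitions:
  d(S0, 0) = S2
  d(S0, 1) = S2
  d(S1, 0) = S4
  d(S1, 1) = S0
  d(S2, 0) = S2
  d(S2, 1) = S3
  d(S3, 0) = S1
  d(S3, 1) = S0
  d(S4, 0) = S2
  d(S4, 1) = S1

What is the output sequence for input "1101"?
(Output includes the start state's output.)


Start: S0 (output Y)
  --1--> S2 (output Y)
  --1--> S3 (output Y)
  --0--> S1 (output Y)
  --1--> S0 (output Y)

"YYYYY"


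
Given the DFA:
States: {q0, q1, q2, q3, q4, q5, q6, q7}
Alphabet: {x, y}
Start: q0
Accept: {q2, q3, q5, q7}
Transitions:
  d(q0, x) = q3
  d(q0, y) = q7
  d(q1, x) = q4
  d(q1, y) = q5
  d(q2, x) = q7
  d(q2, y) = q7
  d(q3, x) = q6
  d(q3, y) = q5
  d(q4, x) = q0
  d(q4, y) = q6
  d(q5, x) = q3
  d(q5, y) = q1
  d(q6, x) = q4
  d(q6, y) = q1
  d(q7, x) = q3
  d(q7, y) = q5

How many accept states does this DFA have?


Accept states listed: {q2, q3, q5, q7}
Counting: q2(1) q3(2) q5(3) q7(4)

4


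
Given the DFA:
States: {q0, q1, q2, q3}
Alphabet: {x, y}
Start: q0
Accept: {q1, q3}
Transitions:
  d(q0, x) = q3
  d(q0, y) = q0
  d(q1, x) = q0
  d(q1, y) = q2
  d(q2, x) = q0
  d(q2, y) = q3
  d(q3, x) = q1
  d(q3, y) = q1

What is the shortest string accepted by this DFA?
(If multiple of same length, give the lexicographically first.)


BFS by string length (lex-first path to each state shown):
  len 0: q0<-""
  len 1: q0<-"y", q3<-"x"
Found accept state at length 1.

"x"


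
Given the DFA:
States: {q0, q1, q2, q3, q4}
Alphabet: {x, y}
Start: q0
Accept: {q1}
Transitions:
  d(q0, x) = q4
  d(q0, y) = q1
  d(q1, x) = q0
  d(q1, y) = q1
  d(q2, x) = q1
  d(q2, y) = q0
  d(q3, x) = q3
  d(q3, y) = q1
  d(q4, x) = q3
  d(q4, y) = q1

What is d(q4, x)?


Looking up transition d(q4, x)

q3


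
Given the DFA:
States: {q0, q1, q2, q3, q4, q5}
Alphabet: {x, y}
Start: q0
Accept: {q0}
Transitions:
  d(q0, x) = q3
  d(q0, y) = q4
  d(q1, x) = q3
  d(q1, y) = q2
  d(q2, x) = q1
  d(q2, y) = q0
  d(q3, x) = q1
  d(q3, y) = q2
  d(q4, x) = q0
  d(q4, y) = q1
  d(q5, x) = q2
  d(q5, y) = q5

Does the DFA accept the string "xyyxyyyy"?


Trace: q0 -> q3 -> q2 -> q0 -> q3 -> q2 -> q0 -> q4 -> q1
Final state: q1
Accept states: {q0}

No, rejected (final state q1 is not an accept state)


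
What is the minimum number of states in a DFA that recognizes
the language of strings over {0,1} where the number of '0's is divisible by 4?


States track (count of '0') mod 4.
Need 4 states: one per remainder 0..3; accept = remainder 0.

4


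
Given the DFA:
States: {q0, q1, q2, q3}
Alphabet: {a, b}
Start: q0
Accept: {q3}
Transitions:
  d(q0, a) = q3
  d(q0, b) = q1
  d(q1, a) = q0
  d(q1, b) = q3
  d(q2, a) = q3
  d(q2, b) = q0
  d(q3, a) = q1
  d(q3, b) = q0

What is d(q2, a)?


Looking up transition d(q2, a)

q3


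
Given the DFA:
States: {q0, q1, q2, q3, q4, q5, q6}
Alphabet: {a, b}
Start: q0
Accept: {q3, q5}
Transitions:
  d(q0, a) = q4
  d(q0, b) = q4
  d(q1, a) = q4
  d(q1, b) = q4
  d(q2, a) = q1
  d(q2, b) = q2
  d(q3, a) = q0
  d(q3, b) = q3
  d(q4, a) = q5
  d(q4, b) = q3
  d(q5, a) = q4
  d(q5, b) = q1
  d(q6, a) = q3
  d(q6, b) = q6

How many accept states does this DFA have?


Accept states listed: {q3, q5}
Counting: q3(1) q5(2)

2


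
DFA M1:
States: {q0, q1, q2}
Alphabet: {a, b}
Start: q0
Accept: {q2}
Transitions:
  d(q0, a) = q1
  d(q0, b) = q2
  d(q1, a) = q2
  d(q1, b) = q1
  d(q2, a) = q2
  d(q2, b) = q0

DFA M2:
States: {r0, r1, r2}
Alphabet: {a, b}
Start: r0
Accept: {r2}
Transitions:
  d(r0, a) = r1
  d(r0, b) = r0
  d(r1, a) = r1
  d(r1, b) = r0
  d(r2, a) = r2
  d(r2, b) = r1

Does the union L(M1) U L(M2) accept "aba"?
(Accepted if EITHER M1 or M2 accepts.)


M1: final=q2 accepted=True
M2: final=r1 accepted=False

Yes, union accepts


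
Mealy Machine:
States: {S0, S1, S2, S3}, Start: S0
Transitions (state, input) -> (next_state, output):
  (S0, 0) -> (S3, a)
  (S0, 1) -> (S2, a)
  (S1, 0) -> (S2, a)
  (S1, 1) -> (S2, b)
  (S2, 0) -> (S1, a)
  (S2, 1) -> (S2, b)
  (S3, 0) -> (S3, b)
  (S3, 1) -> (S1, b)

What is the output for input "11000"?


Step-by-step:
  (S0, 1) -> (S2, a)
  (S2, 1) -> (S2, b)
  (S2, 0) -> (S1, a)
  (S1, 0) -> (S2, a)
  (S2, 0) -> (S1, a)

"abaaa"


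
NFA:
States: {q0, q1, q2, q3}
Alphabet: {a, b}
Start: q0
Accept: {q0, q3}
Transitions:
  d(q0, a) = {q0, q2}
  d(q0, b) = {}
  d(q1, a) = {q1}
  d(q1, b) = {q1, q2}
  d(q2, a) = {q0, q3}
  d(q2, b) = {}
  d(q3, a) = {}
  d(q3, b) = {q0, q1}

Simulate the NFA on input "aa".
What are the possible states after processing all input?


Start: {q0}
  --a--> {q0, q2}
  --a--> {q0, q2, q3}

{q0, q2, q3}


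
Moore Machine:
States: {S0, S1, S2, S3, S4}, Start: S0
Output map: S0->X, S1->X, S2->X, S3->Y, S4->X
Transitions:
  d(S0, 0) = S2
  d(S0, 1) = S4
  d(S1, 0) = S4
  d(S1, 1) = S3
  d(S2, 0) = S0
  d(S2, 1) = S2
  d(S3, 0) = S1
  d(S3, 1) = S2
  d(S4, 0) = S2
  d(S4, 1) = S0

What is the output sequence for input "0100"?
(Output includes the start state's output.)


Start: S0 (output X)
  --0--> S2 (output X)
  --1--> S2 (output X)
  --0--> S0 (output X)
  --0--> S2 (output X)

"XXXXX"


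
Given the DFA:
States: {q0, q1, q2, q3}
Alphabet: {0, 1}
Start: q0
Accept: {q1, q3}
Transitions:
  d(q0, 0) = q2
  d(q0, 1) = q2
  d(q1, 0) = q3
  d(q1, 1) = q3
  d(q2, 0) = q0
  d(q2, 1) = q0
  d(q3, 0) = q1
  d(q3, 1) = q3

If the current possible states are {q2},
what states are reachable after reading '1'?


Apply transition on '1' from each current state:
  d(q2, 1) = q0

{q0}


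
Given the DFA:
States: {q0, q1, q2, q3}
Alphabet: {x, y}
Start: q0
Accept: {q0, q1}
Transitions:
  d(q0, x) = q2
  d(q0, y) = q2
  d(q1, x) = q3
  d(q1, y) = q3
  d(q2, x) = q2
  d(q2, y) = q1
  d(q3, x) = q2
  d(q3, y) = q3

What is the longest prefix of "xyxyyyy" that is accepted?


Run the DFA, marking each prefix where the state is accepting:
  "" -> q0 [accept]
  "x" -> q2 [reject]
  "xy" -> q1 [accept]
  "xyx" -> q3 [reject]
  "xyxy" -> q3 [reject]
  "xyxyy" -> q3 [reject]
  "xyxyyy" -> q3 [reject]
  "xyxyyyy" -> q3 [reject]

"xy"


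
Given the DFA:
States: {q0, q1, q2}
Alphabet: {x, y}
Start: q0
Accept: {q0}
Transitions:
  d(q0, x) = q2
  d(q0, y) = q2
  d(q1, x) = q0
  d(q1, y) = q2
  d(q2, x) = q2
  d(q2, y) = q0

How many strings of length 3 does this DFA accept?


Enumerating all length-3 strings:
  "xxx" -> q2 [reject]
  "xxy" -> q0 [accept]
  "xyx" -> q2 [reject]
  "xyy" -> q2 [reject]
  "yxx" -> q2 [reject]
  "yxy" -> q0 [accept]
  "yyx" -> q2 [reject]
  "yyy" -> q2 [reject]

2 out of 8


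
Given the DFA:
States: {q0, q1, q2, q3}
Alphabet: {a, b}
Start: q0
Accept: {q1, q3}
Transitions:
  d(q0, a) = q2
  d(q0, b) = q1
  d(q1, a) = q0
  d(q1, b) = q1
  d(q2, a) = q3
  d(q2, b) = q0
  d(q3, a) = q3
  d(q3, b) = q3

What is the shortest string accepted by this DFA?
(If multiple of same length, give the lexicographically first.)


BFS by string length (lex-first path to each state shown):
  len 0: q0<-""
  len 1: q1<-"b", q2<-"a"
Found accept state at length 1.

"b"


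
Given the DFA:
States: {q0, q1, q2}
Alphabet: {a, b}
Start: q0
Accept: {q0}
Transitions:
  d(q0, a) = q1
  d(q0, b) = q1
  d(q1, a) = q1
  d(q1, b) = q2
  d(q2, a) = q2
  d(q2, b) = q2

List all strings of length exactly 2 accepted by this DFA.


All strings of length 2: 4 total
Accepted: 0

None


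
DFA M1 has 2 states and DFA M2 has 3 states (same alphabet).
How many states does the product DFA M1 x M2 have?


Product construction pairs every M1 state with every M2 state.
2 * 3 = 6

6


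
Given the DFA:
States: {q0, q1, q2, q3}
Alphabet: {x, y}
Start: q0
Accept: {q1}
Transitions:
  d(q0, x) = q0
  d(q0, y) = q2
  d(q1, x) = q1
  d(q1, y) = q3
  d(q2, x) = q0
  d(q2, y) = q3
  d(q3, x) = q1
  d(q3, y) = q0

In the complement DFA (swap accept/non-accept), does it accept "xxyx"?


Trace: q0 -> q0 -> q0 -> q2 -> q0
Final: q0
Original accept: {q1}
Complement: q0 is not in original accept

Yes, complement accepts (original rejects)


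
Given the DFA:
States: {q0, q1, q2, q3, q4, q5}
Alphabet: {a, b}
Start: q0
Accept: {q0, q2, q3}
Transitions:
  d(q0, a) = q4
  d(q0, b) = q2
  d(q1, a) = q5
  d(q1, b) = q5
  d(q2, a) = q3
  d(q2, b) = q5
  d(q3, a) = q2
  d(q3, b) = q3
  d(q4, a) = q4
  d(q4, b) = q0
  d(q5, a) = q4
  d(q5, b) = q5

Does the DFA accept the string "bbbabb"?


Trace: q0 -> q2 -> q5 -> q5 -> q4 -> q0 -> q2
Final state: q2
Accept states: {q0, q2, q3}

Yes, accepted (final state q2 is an accept state)


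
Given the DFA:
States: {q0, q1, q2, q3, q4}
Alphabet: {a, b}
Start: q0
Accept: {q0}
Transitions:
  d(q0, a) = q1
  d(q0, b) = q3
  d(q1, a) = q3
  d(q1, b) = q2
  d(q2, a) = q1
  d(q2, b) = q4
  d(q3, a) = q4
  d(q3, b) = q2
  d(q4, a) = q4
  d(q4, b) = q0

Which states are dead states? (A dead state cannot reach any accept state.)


Forward reachability from each state:
  q0 -> reaches accept state q0 (live)
  q1 -> reaches accept state q0 (live)
  q2 -> reaches accept state q0 (live)
  q3 -> reaches accept state q0 (live)
  q4 -> reaches accept state q0 (live)

None (all states can reach an accept state)


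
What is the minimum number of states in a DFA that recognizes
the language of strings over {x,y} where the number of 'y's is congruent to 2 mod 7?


States track (count of 'y') mod 7.
Need 7 states: one per remainder 0..6; accept = remainder 2.

7


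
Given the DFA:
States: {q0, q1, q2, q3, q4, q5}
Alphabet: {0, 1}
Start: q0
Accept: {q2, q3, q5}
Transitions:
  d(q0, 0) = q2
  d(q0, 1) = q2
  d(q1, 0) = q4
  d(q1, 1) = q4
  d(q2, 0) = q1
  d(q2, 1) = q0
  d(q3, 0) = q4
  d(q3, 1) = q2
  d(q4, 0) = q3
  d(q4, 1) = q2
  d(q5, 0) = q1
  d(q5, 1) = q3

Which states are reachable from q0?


BFS from q0:
  layer 0: {q0}
  layer 1: {q2}
  layer 2: {q1}
  layer 3: {q4}
  layer 4: {q3}

{q0, q1, q2, q3, q4}


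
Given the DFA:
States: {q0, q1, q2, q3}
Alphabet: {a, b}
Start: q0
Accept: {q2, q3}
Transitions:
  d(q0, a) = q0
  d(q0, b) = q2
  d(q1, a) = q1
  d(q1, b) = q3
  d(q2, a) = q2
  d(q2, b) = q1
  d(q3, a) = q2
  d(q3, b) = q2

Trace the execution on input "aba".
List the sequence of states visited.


Input: aba
d(q0, a) = q0
d(q0, b) = q2
d(q2, a) = q2


q0 -> q0 -> q2 -> q2


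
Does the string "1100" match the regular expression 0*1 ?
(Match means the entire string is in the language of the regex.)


|string| = 4; first = '1'; last = '0'

No, "1100" does not match 0*1


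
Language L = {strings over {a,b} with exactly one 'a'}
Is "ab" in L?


count('a') = 1

Yes, "ab" is in L


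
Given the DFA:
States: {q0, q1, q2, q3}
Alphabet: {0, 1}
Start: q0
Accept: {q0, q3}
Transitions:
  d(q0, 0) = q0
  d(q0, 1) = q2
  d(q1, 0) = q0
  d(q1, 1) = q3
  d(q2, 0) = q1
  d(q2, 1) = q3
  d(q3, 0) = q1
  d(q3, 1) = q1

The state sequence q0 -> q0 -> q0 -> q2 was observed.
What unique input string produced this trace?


Trace back each transition to find the symbol:
  q0 --[0]--> q0
  q0 --[0]--> q0
  q0 --[1]--> q2

"001"


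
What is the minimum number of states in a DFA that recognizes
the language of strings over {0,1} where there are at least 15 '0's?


States: count = 0, 1, ..., 14, and a final '>= 15' state.
Total: 15 + 1 = 16. Accept = '>= 15' state.

16


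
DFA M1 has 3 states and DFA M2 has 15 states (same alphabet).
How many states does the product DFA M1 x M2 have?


Product construction pairs every M1 state with every M2 state.
3 * 15 = 45

45


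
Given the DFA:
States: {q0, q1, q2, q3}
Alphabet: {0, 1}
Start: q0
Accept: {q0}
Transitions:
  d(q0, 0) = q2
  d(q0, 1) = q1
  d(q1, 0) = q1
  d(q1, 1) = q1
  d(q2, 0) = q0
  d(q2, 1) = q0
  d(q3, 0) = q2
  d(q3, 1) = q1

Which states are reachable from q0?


BFS from q0:
  layer 0: {q0}
  layer 1: {q1, q2}

{q0, q1, q2}


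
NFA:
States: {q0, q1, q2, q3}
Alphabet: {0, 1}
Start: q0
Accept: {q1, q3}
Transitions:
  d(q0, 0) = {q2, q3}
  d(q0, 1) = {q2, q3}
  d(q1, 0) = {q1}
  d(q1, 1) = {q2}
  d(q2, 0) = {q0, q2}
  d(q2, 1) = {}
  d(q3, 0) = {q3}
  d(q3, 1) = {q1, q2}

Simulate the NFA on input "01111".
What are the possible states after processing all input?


Start: {q0}
  --0--> {q2, q3}
  --1--> {q1, q2}
  --1--> {q2}
  --1--> {}
  --1--> {}

{} (empty set, no valid transitions)


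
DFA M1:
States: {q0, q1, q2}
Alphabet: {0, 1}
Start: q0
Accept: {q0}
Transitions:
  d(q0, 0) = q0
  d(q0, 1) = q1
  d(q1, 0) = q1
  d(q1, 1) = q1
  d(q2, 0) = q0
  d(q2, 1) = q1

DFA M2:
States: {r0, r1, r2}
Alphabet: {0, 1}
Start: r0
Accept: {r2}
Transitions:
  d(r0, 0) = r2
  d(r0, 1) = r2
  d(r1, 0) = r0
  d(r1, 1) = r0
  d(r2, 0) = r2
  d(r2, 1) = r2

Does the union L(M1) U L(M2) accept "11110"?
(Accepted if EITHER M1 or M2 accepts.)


M1: final=q1 accepted=False
M2: final=r2 accepted=True

Yes, union accepts


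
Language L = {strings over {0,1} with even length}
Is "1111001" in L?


length = 7; 7 mod 2 = 1

No, "1111001" is not in L


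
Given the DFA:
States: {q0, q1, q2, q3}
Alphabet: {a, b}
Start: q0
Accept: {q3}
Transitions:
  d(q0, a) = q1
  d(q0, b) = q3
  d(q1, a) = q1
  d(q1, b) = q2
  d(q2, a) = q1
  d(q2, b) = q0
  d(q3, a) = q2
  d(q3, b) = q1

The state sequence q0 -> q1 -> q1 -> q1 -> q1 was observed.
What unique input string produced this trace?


Trace back each transition to find the symbol:
  q0 --[a]--> q1
  q1 --[a]--> q1
  q1 --[a]--> q1
  q1 --[a]--> q1

"aaaa"


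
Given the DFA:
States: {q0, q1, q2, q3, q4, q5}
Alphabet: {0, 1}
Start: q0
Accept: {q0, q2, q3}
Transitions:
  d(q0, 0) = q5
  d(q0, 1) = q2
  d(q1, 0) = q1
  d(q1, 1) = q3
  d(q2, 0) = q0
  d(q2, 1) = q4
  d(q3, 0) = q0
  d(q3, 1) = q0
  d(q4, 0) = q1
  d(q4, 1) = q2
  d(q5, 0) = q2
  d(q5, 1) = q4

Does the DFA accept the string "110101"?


Trace: q0 -> q2 -> q4 -> q1 -> q3 -> q0 -> q2
Final state: q2
Accept states: {q0, q2, q3}

Yes, accepted (final state q2 is an accept state)


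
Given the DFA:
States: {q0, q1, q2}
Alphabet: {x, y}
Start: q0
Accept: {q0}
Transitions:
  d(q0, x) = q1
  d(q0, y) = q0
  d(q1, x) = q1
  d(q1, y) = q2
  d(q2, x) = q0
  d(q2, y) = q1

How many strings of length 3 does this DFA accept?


Enumerating all length-3 strings:
  "xxx" -> q1 [reject]
  "xxy" -> q2 [reject]
  "xyx" -> q0 [accept]
  "xyy" -> q1 [reject]
  "yxx" -> q1 [reject]
  "yxy" -> q2 [reject]
  "yyx" -> q1 [reject]
  "yyy" -> q0 [accept]

2 out of 8


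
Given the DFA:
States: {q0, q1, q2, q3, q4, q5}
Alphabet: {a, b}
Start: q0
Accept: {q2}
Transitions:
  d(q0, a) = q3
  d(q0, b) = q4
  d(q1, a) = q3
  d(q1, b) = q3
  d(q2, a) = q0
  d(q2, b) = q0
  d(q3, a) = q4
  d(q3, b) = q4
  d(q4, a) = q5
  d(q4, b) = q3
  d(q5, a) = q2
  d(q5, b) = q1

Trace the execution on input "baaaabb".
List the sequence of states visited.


Input: baaaabb
d(q0, b) = q4
d(q4, a) = q5
d(q5, a) = q2
d(q2, a) = q0
d(q0, a) = q3
d(q3, b) = q4
d(q4, b) = q3


q0 -> q4 -> q5 -> q2 -> q0 -> q3 -> q4 -> q3


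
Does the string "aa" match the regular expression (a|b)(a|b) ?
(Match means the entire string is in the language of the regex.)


|string| = 2; first = 'a'; last = 'a'

Yes, "aa" matches (a|b)(a|b)


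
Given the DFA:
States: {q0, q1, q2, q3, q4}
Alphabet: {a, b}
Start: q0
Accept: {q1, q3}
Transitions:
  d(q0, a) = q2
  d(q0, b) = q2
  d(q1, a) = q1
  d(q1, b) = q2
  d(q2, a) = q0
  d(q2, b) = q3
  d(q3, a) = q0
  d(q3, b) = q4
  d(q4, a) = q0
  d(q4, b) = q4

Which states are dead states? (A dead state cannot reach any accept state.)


Forward reachability from each state:
  q0 -> reaches accept state q3 (live)
  q1 -> reaches accept state q1 (live)
  q2 -> reaches accept state q3 (live)
  q3 -> reaches accept state q3 (live)
  q4 -> reaches accept state q3 (live)

None (all states can reach an accept state)


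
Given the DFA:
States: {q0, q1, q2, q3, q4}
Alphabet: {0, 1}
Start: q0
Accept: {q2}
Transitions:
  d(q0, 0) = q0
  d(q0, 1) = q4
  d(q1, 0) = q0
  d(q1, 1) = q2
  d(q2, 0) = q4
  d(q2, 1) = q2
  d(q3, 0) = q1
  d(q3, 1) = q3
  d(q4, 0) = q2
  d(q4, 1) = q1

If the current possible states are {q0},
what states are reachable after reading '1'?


Apply transition on '1' from each current state:
  d(q0, 1) = q4

{q4}


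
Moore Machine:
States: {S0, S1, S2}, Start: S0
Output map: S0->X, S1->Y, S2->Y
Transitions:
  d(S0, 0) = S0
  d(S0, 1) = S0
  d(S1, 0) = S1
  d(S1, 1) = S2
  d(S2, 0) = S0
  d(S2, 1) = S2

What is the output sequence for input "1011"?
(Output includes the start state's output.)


Start: S0 (output X)
  --1--> S0 (output X)
  --0--> S0 (output X)
  --1--> S0 (output X)
  --1--> S0 (output X)

"XXXXX"


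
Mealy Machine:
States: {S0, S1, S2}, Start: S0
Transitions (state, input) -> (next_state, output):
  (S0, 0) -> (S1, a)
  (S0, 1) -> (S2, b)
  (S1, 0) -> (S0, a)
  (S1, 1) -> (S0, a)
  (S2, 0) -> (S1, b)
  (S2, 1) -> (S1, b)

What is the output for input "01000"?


Step-by-step:
  (S0, 0) -> (S1, a)
  (S1, 1) -> (S0, a)
  (S0, 0) -> (S1, a)
  (S1, 0) -> (S0, a)
  (S0, 0) -> (S1, a)

"aaaaa"


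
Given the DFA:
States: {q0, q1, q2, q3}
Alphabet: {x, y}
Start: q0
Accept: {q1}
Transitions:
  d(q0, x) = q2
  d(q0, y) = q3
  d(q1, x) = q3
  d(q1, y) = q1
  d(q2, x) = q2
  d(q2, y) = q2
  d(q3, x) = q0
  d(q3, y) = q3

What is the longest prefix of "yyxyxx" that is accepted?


Run the DFA, marking each prefix where the state is accepting:
  "" -> q0 [reject]
  "y" -> q3 [reject]
  "yy" -> q3 [reject]
  "yyx" -> q0 [reject]
  "yyxy" -> q3 [reject]
  "yyxyx" -> q0 [reject]
  "yyxyxx" -> q2 [reject]

No prefix is accepted


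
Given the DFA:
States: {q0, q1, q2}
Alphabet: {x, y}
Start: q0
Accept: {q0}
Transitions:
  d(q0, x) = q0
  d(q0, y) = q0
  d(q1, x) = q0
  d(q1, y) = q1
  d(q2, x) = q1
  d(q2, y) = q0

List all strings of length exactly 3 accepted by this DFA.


All strings of length 3: 8 total
Accepted: 8

"xxx", "xxy", "xyx", "xyy", "yxx", "yxy", "yyx", "yyy"


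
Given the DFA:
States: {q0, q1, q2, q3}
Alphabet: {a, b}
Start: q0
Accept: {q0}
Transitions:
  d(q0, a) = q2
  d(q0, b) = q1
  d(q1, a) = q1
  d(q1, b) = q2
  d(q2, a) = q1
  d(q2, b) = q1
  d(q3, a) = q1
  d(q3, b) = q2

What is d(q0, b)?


Looking up transition d(q0, b)

q1


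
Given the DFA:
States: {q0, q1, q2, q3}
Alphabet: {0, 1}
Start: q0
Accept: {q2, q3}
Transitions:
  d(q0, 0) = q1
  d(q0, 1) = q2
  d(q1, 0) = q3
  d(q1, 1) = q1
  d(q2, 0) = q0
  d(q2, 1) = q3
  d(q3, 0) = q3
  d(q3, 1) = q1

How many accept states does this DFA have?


Accept states listed: {q2, q3}
Counting: q2(1) q3(2)

2


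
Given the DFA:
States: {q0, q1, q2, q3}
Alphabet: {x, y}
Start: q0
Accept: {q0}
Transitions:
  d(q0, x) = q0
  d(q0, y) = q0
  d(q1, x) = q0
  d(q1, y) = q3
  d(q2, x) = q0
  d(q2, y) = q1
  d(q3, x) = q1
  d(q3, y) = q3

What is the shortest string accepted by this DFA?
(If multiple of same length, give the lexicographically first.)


BFS by string length (lex-first path to each state shown):
  len 0: q0<-""
Found accept state at length 0.

"" (empty string)


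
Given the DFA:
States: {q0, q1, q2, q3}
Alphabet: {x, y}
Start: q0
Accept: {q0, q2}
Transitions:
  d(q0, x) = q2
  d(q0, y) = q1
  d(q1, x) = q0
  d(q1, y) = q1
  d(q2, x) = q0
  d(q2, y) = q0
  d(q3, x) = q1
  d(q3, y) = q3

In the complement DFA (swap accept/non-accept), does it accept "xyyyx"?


Trace: q0 -> q2 -> q0 -> q1 -> q1 -> q0
Final: q0
Original accept: {q0, q2}
Complement: q0 is in original accept

No, complement rejects (original accepts)


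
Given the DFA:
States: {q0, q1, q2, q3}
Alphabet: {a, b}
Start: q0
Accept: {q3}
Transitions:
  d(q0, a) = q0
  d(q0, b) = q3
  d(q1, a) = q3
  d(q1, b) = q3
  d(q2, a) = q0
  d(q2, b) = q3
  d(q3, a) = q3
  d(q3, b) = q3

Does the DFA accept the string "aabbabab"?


Trace: q0 -> q0 -> q0 -> q3 -> q3 -> q3 -> q3 -> q3 -> q3
Final state: q3
Accept states: {q3}

Yes, accepted (final state q3 is an accept state)


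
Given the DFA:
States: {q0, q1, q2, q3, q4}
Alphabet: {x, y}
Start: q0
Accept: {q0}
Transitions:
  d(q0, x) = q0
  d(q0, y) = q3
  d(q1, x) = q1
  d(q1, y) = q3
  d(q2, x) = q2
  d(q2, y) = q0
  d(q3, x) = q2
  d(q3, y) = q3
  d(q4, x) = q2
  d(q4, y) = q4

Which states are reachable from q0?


BFS from q0:
  layer 0: {q0}
  layer 1: {q3}
  layer 2: {q2}

{q0, q2, q3}


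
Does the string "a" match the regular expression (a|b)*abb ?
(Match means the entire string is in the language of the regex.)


|string| = 1; first = 'a'; last = 'a'

No, "a" does not match (a|b)*abb


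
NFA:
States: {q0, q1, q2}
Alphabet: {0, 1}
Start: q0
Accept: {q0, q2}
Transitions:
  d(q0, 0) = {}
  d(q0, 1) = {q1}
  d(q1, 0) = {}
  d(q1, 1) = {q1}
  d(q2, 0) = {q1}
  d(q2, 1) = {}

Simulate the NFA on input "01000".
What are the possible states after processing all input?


Start: {q0}
  --0--> {}
  --1--> {}
  --0--> {}
  --0--> {}
  --0--> {}

{} (empty set, no valid transitions)
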